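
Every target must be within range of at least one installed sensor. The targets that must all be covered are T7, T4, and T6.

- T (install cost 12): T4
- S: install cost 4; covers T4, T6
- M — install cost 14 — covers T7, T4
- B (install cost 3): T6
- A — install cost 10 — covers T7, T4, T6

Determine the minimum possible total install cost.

10

The greedy cost-per-new-target heuristic would pick S and A for 14, but a cheaper cover exists.
A alone covers T7, T4, T6 — every target.
Total install cost: 10.
No cover costs less than 10.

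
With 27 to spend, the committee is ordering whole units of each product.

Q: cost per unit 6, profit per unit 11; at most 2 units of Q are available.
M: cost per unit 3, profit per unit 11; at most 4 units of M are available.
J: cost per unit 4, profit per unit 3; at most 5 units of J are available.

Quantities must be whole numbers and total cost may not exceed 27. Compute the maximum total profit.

This is a bounded integer knapsack.
M has the best ratio (11/3); taking only M gives at most 4×11 = 44 (stopped by the supply cap of 4).
Mixing does better — 2×Q and 4×M: cost 24 ≤ 27, profit 2·11 + 4·11 = 66.

66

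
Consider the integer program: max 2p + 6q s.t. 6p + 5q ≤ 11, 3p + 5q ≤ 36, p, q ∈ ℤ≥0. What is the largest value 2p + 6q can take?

(p,q)=(0,2): 6·0+5·2=10≤11, 3·0+5·2=10≤36, objective 12.
(p,q)=(1,1): 6·1+5·1=11≤11, 3·1+5·1=8≤36, objective 8.
(p,q)=(0,1): 6·0+5·1=5≤11, 3·0+5·1=5≤36, objective 6.
The best lattice point is (0,2), giving 12.

12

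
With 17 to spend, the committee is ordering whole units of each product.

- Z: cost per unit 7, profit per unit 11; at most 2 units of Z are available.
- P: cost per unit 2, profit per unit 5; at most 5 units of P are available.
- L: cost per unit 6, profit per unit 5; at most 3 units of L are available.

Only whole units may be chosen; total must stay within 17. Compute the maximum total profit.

36

Take 1×Z and 5×P: cost 17 ≤ 17, profit 1·11 + 5·5 = 36.
P has the best ratio (5/2) and is taken to its limit of 5; remaining capacity is filled optimally with the others.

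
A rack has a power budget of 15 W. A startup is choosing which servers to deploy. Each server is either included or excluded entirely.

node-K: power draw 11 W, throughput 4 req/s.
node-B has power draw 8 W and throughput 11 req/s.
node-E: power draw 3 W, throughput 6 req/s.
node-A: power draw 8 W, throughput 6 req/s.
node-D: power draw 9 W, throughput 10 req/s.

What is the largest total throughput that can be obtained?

17

This is a 0-1 knapsack instance.
Allowing fractional choices, the relaxed optimum would be about 21.4, but servers are indivisible.
node-E + node-D: power draw 3 + 9 = 12 ≤ 15, throughput 6 + 10 = 16.
node-B + node-E: power draw 8 + 3 = 11 ≤ 15, throughput 11 + 6 = 17.
node-E + node-A: power draw 3 + 8 = 11 ≤ 15, throughput 6 + 6 = 12.
Best is node-B and node-E with total throughput 17.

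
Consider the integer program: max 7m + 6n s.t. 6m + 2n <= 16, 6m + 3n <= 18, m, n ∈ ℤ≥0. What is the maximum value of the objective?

(m,n)=(0,6) is feasible, giving 36.
(m,n)=(0,5) is feasible, giving 30.
The best lattice point is (0,6), giving 36.

36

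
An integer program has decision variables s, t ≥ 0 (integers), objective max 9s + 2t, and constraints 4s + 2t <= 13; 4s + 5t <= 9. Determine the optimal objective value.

The continuous relaxation peaks at (2.25, 0) with value 20.25; rounding to a feasible lattice point costs some objective.
(s,t)=(2,0): 4·2+2·0=8≤13, 4·2+5·0=8≤9, objective 18.
(s,t)=(1,1): 4·1+2·1=6≤13, 4·1+5·1=9≤9, objective 11.
(s,t)=(1,0): 4·1+2·0=4≤13, 4·1+5·0=4≤9, objective 9.
The best lattice point is (2,0), giving 18.

18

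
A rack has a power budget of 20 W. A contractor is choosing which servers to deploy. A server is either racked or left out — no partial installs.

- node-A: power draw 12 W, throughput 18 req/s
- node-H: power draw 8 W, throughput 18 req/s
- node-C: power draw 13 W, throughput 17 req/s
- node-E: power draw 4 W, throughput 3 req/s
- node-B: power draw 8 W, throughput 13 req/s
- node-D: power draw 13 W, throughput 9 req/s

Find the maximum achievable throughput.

Allowing fractional choices, the relaxed optimum would be about 37.0, but servers are indivisible.
node-H + node-E + node-B: power draw 8 + 4 + 8 = 20 ≤ 20, throughput 18 + 3 + 13 = 34.
node-A + node-H: power draw 12 + 8 = 20 ≤ 20, throughput 18 + 18 = 36.
Best is node-A and node-H with total throughput 36.

36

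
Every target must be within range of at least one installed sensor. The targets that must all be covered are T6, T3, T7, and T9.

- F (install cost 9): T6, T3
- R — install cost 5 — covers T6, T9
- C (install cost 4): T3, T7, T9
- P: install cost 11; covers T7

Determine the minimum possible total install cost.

9

Choose R and C: together they cover T6, T3, T7, T9 — every target.
Total install cost: 5 + 4 = 9.
No cover costs less than 9.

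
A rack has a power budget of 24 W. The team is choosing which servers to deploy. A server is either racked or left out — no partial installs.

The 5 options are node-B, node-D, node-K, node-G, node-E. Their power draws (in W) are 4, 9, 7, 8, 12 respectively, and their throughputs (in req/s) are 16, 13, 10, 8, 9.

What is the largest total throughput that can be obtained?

39

This is a 0-1 knapsack instance.
Allowing fractional choices, the relaxed optimum would be about 43.0, but servers are indivisible.
node-B + node-D + node-K: power draw 4 + 9 + 7 = 20 ≤ 24, throughput 16 + 13 + 10 = 39.
node-B + node-D + node-G: power draw 4 + 9 + 8 = 21 ≤ 24, throughput 16 + 13 + 8 = 37.
node-B + node-K + node-E: power draw 4 + 7 + 12 = 23 ≤ 24, throughput 16 + 10 + 9 = 35.
Best is node-B, node-D, and node-K with total throughput 39.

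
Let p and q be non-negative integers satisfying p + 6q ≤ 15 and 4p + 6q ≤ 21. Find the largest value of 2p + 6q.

16

(p,q)=(2,2) is feasible, giving 16.
(p,q)=(1,2) is feasible, giving 14.
(p,q)=(3,1) is feasible, giving 12.
The best lattice point is (2,2), giving 16.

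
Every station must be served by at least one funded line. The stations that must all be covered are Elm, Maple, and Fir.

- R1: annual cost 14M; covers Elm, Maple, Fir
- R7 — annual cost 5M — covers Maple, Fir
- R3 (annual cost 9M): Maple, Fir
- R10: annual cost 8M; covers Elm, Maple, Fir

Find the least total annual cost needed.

The greedy cost-per-new-station heuristic would pick R7 and R10 for 13, but a cheaper cover exists.
R10 alone covers Elm, Maple, Fir — every station.
Total annual cost: 8.
No cover costs less than 8.

8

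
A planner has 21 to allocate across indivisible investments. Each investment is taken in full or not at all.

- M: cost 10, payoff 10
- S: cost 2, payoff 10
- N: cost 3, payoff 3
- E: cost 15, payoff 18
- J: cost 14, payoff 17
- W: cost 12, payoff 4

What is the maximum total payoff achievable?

31

Allowing fractional choices, the relaxed optimum would be about 33.0, but investments are indivisible.
S + N + E: cost 2 + 3 + 15 = 20 ≤ 21, payoff 10 + 3 + 18 = 31.
S + E: cost 2 + 15 = 17 ≤ 21, payoff 10 + 18 = 28.
S + N + J: cost 2 + 3 + 14 = 19 ≤ 21, payoff 10 + 3 + 17 = 30.
Best is S, N, and E with total payoff 31.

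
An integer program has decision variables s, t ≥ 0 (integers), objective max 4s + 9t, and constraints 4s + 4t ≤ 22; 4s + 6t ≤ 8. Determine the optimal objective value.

9

Relaxing integrality, the LP optimum is 12.00 at (s,t) = (0, 1.33), which is not an integer point.
(s,t)=(0,1): 4·0+4·1=4≤22, 4·0+6·1=6≤8, objective 9.
(s,t)=(1,0): 4·1+4·0=4≤22, 4·1+6·0=4≤8, objective 4.
(s,t)=(0,0): 4·0+4·0=0≤22, 4·0+6·0=0≤8, objective 0.
Maximum is 9 at (s,t)=(0,1).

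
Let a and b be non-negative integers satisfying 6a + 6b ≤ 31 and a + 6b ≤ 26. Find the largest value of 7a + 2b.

35

(a,b)=(5,0): 6·5+6·0=30≤31, 1·5+6·0=5≤26, objective 35.
(a,b)=(4,1): 6·4+6·1=30≤31, 1·4+6·1=10≤26, objective 30.
(a,b)=(4,0): 6·4+6·0=24≤31, 1·4+6·0=4≤26, objective 28.
The best lattice point is (5,0), giving 35.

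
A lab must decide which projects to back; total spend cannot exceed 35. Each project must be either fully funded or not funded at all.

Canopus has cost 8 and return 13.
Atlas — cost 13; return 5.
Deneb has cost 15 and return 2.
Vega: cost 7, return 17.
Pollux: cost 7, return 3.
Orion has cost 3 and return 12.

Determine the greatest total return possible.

47

Canopus + Deneb + Vega + Orion: cost 8 + 15 + 7 + 3 = 33 ≤ 35, return 13 + 2 + 17 + 12 = 44.
Canopus + Vega + Pollux + Orion: cost 8 + 7 + 7 + 3 = 25 ≤ 35, return 13 + 17 + 3 + 12 = 45.
Canopus + Atlas + Vega + Orion: cost 8 + 13 + 7 + 3 = 31 ≤ 35, return 13 + 5 + 17 + 12 = 47.
Best is Canopus, Atlas, Vega, and Orion with total return 47.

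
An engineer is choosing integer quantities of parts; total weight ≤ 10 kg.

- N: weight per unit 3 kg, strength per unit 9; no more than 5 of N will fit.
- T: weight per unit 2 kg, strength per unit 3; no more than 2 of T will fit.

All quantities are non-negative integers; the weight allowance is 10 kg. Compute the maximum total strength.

This is a bounded integer knapsack.
N has the best ratio (9/3); taking only N gives at most 3×9 = 27 (stopped by the weight limit).
Optimal: 3×N: weight 9 ≤ 10, strength 3·9 = 27.

27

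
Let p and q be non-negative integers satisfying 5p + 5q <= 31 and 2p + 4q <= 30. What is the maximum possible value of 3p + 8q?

The continuous relaxation peaks at (0, 6.2) with value 49.60; rounding to a feasible lattice point costs some objective.
(p,q)=(0,6): 5·0+5·6=30≤31, 2·0+4·6=24≤30, objective 48.
(p,q)=(1,5): 5·1+5·5=30≤31, 2·1+4·5=22≤30, objective 43.
Maximum is 48 at (p,q)=(0,6).

48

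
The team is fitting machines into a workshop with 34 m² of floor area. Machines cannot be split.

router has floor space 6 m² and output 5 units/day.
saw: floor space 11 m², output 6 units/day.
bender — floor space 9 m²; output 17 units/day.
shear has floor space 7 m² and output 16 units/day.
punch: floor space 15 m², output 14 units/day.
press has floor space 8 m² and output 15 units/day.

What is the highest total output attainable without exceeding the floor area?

53

router + bender + shear + press: floor space 6 + 9 + 7 + 8 = 30 ≤ 34, output 5 + 17 + 16 + 15 = 53.
bender + shear + press: floor space 9 + 7 + 8 = 24 ≤ 34, output 17 + 16 + 15 = 48.
bender + shear + punch: floor space 9 + 7 + 15 = 31 ≤ 34, output 17 + 16 + 14 = 47.
Best is router, bender, shear, and press with total output 53.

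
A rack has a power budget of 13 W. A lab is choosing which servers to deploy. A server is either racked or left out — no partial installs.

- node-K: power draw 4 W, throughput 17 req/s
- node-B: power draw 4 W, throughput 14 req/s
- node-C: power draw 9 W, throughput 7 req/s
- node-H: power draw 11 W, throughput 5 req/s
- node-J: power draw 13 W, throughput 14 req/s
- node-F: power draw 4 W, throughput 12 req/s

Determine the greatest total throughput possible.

This is a 0-1 knapsack instance.
Allowing fractional choices, the relaxed optimum would be about 44.1, but servers are indivisible.
node-K + node-B: power draw 4 + 4 = 8 ≤ 13, throughput 17 + 14 = 31.
node-K + node-B + node-F: power draw 4 + 4 + 4 = 12 ≤ 13, throughput 17 + 14 + 12 = 43.
Best is node-K, node-B, and node-F with total throughput 43.

43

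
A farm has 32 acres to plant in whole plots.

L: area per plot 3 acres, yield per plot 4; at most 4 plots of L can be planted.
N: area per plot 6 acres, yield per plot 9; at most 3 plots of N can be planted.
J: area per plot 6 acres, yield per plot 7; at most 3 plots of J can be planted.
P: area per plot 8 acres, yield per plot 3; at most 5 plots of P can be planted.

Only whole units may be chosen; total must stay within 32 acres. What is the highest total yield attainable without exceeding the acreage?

4×L and 3×N: area 30 ≤ 32, yield 4·4 + 3·9 = 43.
2×L, 3×N, and 1×J: area 30 ≤ 32, yield 2·4 + 3·9 + 1·7 = 42.
Best is 43.

43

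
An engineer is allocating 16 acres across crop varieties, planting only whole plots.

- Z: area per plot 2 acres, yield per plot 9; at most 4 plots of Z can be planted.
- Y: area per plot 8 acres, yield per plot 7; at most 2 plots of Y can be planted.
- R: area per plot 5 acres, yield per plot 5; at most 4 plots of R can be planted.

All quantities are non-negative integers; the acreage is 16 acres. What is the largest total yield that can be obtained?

43

This is a bounded integer knapsack.
Take 4×Z and 1×Y: area 16 ≤ 16, yield 4·9 + 1·7 = 43.
Z has the best ratio (9/2) and is taken to its limit of 4; remaining capacity is filled optimally with the others.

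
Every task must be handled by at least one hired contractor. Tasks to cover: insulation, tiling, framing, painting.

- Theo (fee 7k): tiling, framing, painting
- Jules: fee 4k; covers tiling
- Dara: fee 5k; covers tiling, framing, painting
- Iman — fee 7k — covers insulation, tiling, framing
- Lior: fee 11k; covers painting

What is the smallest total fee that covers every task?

Choose Dara and Iman: together they cover insulation, tiling, framing, painting — every task.
Total fee: 5 + 7 = 12.
No cover costs less than 12.

12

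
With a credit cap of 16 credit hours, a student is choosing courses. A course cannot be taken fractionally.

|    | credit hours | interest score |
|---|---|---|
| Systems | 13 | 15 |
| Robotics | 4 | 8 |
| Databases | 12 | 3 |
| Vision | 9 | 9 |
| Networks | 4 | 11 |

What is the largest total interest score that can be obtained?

20

This is an integer program with binary decision variables.
Allowing fractional choices, the relaxed optimum would be about 28.2, but courses are indivisible.
Robotics + Networks: credit hours 4 + 4 = 8 ≤ 16, interest score 8 + 11 = 19.
Vision + Networks: credit hours 9 + 4 = 13 ≤ 16, interest score 9 + 11 = 20.
Robotics + Vision: credit hours 4 + 9 = 13 ≤ 16, interest score 8 + 9 = 17.
Best is Vision and Networks with total interest score 20.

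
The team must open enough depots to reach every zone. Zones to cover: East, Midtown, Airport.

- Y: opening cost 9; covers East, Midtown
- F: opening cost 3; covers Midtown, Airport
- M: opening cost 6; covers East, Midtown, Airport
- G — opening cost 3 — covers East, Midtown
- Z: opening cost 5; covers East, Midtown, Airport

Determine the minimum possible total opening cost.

5

The greedy cost-per-new-zone heuristic would pick F and G for 6, but a cheaper cover exists.
Z alone covers East, Midtown, Airport — every zone.
Total opening cost: 5.
No cover costs less than 5.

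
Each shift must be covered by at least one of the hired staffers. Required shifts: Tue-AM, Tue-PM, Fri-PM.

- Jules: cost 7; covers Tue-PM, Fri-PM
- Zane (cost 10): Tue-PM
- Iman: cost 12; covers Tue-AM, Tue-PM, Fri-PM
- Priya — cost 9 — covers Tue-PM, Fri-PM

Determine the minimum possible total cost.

12

The greedy cost-per-new-shift heuristic would pick Jules and Iman for 19, but a cheaper cover exists.
Iman alone covers Tue-AM, Tue-PM, Fri-PM — every shift.
Total cost: 12.
No cover costs less than 12.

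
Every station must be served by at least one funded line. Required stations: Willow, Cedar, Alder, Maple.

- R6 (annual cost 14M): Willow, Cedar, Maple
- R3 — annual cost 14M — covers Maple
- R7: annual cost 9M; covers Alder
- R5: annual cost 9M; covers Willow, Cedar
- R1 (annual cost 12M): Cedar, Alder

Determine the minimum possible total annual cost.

23

Choose R6 and R7: together they cover Willow, Cedar, Alder, Maple — every station.
Total annual cost: 14 + 9 = 23.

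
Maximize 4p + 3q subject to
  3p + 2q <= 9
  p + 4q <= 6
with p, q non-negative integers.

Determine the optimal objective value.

(p,q)=(3,0): 3·3+2·0=9≤9, 1·3+4·0=3≤6, objective 12.
(p,q)=(2,1): 3·2+2·1=8≤9, 1·2+4·1=6≤6, objective 11.
(p,q)=(2,0): 3·2+2·0=6≤9, 1·2+4·0=2≤6, objective 8.
Maximum is 12 at (p,q)=(3,0).

12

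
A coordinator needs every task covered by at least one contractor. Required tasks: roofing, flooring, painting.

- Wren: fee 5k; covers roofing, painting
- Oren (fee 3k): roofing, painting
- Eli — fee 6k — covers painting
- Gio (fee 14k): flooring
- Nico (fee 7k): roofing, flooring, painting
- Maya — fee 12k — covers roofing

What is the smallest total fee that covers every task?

7

This is an integer covering problem.
Nico alone covers roofing, flooring, painting — every task.
Total fee: 7.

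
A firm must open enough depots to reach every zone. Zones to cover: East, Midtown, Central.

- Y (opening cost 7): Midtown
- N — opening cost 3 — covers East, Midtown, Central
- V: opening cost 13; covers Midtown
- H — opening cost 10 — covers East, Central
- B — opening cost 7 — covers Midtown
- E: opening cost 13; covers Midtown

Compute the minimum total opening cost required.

N alone covers East, Midtown, Central — every zone.
Total opening cost: 3.
No cover costs less than 3.

3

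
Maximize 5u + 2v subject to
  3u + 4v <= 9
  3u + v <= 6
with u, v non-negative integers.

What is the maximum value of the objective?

(u,v)=(2,0): 3·2+4·0=6≤9, 3·2+1·0=6≤6, objective 10.
(u,v)=(1,1): 3·1+4·1=7≤9, 3·1+1·1=4≤6, objective 7.
(u,v)=(1,0): 3·1+4·0=3≤9, 3·1+1·0=3≤6, objective 5.
(u,v)=(0,2): 3·0+4·2=8≤9, 3·0+1·2=2≤6, objective 4.
No feasible integer point exceeds 10.

10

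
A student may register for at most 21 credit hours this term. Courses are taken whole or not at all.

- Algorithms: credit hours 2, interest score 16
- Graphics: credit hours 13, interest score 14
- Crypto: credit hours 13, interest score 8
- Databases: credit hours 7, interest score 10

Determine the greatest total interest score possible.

30

Take Algorithms and Graphics: credit hours 2 + 13 = 15 ≤ 21, interest score 16 + 14 = 30.
No other feasible combination does better.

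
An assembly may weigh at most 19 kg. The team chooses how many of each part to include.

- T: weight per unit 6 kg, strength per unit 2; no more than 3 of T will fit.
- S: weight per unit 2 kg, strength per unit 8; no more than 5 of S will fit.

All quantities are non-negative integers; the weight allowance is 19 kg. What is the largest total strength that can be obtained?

42

S has the best ratio (8/2); taking only S gives at most 5×8 = 40 (stopped by the supply cap of 5).
Mixing does better — 1×T and 5×S: weight 16 ≤ 19, strength 1·2 + 5·8 = 42.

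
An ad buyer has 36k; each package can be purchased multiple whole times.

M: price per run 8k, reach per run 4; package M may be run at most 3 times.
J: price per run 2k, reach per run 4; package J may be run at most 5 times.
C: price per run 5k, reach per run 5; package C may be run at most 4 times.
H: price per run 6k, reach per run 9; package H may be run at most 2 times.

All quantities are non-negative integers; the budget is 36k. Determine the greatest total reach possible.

J has the best ratio (4/2); taking only J gives at most 5×4 = 20 (stopped by the supply cap of 5).
Mixing does better — 4×J, 3×C, and 2×H: price 35 ≤ 36, reach 4·4 + 3·5 + 2·9 = 49.

49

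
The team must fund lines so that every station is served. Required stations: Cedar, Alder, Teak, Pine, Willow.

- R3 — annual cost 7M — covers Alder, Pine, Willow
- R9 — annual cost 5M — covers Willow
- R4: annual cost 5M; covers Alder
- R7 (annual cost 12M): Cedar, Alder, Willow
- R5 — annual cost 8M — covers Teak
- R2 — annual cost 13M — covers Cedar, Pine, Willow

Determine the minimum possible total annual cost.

This is an integer covering problem.
The greedy cost-per-new-station heuristic would pick R3, R5, and R7 for 27, but a cheaper cover exists.
Choose R4, R5, and R2: together they cover Cedar, Alder, Teak, Pine, Willow — every station.
Total annual cost: 5 + 8 + 13 = 26.
No cover costs less than 26.

26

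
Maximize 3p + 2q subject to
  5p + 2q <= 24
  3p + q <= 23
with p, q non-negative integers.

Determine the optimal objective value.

(p,q)=(0,12): 5·0+2·12=24≤24, 3·0+1·12=12≤23, objective 24.
(p,q)=(0,11): 5·0+2·11=22≤24, 3·0+1·11=11≤23, objective 22.
The best lattice point is (0,12), giving 24.

24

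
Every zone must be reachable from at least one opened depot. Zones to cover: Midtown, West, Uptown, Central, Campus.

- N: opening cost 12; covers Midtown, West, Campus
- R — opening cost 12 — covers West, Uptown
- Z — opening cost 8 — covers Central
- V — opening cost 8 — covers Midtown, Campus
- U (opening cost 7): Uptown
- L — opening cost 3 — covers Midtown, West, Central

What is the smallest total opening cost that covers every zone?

18

Choose V, U, and L: together they cover Midtown, West, Uptown, Central, Campus — every zone.
Total opening cost: 8 + 7 + 3 = 18.
No cover costs less than 18.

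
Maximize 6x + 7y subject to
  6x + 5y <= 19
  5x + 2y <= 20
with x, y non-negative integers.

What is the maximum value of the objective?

21

Relaxing integrality, the LP optimum is 26.60 at (x,y) = (0, 3.8), which is not an integer point.
(x,y)=(0,3): 6·0+5·3=15≤19, 5·0+2·3=6≤20, objective 21.
(x,y)=(1,2): 6·1+5·2=16≤19, 5·1+2·2=9≤20, objective 20.
(x,y)=(0,2): 6·0+5·2=10≤19, 5·0+2·2=4≤20, objective 14.
Maximum is 21 at (x,y)=(0,3).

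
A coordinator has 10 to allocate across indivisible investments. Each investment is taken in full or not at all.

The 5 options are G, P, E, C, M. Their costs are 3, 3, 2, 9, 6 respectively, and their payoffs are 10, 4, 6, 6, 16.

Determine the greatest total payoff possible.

Take G and M: cost 3 + 6 = 9 ≤ 10, payoff 10 + 16 = 26.
No other feasible combination does better.

26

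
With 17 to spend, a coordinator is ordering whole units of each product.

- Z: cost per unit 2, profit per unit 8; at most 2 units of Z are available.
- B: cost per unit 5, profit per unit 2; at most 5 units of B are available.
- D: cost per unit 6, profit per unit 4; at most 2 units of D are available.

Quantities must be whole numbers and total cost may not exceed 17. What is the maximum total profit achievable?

24

This is a bounded integer knapsack.
Take 2×Z and 2×D: cost 16 ≤ 17, profit 2·8 + 2·4 = 24.
Z has the best ratio (8/2) and is taken to its limit of 2; remaining capacity is filled optimally with the others.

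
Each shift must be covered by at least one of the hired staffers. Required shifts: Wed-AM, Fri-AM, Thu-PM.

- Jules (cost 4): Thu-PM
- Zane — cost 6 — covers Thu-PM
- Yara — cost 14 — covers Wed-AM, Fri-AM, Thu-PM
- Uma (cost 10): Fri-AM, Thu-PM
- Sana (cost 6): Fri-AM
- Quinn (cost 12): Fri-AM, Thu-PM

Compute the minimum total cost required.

The greedy cost-per-new-shift heuristic would pick Jules, Sana, and Yara for 24, but a cheaper cover exists.
Yara alone covers Wed-AM, Fri-AM, Thu-PM — every shift.
Total cost: 14.
No cover costs less than 14.

14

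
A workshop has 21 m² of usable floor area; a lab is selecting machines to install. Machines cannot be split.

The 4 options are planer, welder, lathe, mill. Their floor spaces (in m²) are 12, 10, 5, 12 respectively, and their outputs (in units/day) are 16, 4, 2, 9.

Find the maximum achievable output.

This is a 0-1 knapsack instance.
planer: floor space 12 ≤ 21, output 16.
planer + lathe: floor space 12 + 5 = 17 ≤ 21, output 16 + 2 = 18.
lathe + mill: floor space 5 + 12 = 17 ≤ 21, output 2 + 9 = 11.
Best is planer and lathe with total output 18.

18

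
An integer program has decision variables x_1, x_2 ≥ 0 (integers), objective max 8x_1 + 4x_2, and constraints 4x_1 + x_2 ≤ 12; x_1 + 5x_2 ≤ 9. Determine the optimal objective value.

Relaxing integrality, the LP optimum is 26.53 at (x_1,x_2) = (2.68, 1.26), which is not an integer point.
(x_1,x_2)=(3,0): 4·3+1·0=12≤12, 1·3+5·0=3≤9, objective 24.
(x_1,x_2)=(2,1): 4·2+1·1=9≤12, 1·2+5·1=7≤9, objective 20.
(x_1,x_2)=(2,0): 4·2+1·0=8≤12, 1·2+5·0=2≤9, objective 16.
(x_1,x_2)=(1,1): 4·1+1·1=5≤12, 1·1+5·1=6≤9, objective 12.
No feasible integer point exceeds 24.

24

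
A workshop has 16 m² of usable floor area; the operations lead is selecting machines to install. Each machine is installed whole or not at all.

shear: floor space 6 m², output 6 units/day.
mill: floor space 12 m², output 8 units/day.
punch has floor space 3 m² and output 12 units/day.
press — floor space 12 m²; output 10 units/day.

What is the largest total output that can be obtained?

Take punch and press: floor space 3 + 12 = 15 ≤ 16, output 12 + 10 = 22.
No other feasible combination does better.

22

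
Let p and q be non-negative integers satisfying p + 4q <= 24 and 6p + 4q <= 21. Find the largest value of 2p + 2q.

10

(p,q)=(0,5): 1·0+4·5=20≤24, 6·0+4·5=20≤21, objective 10.
(p,q)=(0,4): 1·0+4·4=16≤24, 6·0+4·4=16≤21, objective 8.
No feasible integer point exceeds 10.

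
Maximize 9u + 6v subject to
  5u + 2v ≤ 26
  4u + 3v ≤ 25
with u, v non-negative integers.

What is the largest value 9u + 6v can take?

(u,v)=(4,3) is feasible, giving 54.
(u,v)=(3,4) is feasible, giving 51.
(u,v)=(4,2) is feasible, giving 48.
The best lattice point is (4,3), giving 54.

54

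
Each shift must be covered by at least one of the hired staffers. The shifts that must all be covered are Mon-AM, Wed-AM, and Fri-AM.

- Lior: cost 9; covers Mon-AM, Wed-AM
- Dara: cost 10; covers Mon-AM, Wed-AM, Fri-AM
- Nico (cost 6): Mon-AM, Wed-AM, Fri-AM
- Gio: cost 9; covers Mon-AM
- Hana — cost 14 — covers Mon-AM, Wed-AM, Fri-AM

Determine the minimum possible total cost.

Nico alone covers Mon-AM, Wed-AM, Fri-AM — every shift.
Total cost: 6.
No cover costs less than 6.

6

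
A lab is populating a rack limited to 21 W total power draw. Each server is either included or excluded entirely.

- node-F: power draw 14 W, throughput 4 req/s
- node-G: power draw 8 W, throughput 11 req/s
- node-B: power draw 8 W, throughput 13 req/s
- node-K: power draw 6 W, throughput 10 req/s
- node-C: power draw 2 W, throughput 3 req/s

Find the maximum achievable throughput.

Allowing fractional choices, the relaxed optimum would be about 32.9, but servers are indivisible.
node-B + node-K + node-C: power draw 8 + 6 + 2 = 16 ≤ 21, throughput 13 + 10 + 3 = 26.
node-G + node-B + node-C: power draw 8 + 8 + 2 = 18 ≤ 21, throughput 11 + 13 + 3 = 27.
Best is node-G, node-B, and node-C with total throughput 27.

27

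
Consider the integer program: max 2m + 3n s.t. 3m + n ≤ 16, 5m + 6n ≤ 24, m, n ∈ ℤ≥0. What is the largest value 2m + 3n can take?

12

(m,n)=(0,4) is feasible, giving 12.
(m,n)=(1,3) is feasible, giving 11.
(m,n)=(0,3) is feasible, giving 9.
No feasible integer point exceeds 12.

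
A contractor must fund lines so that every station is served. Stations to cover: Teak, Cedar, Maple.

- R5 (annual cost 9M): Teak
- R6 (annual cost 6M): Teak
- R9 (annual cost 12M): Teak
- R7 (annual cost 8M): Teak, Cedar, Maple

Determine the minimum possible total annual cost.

8

This is an integer covering problem.
R7 alone covers Teak, Cedar, Maple — every station.
Total annual cost: 8.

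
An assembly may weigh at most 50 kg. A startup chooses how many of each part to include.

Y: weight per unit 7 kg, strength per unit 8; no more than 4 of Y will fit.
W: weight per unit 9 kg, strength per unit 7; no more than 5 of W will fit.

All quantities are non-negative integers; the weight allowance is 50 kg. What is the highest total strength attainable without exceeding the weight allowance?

Y has the best ratio (8/7); taking only Y gives at most 4×8 = 32 (stopped by the supply cap of 4).
Mixing does better — 4×Y and 2×W: weight 46 ≤ 50, strength 4·8 + 2·7 = 46.

46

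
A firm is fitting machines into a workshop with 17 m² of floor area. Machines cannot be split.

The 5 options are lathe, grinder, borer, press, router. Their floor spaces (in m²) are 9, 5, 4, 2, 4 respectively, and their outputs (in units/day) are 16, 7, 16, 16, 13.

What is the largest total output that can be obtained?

Treat it as a binary knapsack problem.
borer + press + router: floor space 4 + 2 + 4 = 10 ≤ 17, output 16 + 16 + 13 = 45.
grinder + borer + press + router: floor space 5 + 4 + 2 + 4 = 15 ≤ 17, output 7 + 16 + 16 + 13 = 52.
lathe + borer + press: floor space 9 + 4 + 2 = 15 ≤ 17, output 16 + 16 + 16 = 48.
Best is grinder, borer, press, and router with total output 52.

52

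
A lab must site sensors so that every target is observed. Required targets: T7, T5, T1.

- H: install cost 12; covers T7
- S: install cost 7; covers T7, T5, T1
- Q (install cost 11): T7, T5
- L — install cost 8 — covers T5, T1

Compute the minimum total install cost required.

S alone covers T7, T5, T1 — every target.
Total install cost: 7.
No cover costs less than 7.

7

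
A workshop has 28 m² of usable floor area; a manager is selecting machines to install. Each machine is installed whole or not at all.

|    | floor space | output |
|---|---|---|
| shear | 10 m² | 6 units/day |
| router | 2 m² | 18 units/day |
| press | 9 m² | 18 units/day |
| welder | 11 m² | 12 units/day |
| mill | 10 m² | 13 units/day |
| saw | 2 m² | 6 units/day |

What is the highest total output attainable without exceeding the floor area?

55

Allowing fractional choices, the relaxed optimum would be about 60.5, but machines are indivisible.
router + press + welder + saw: floor space 2 + 9 + 11 + 2 = 24 ≤ 28, output 18 + 18 + 12 + 6 = 54.
router + press + mill + saw: floor space 2 + 9 + 10 + 2 = 23 ≤ 28, output 18 + 18 + 13 + 6 = 55.
Best is router, press, mill, and saw with total output 55.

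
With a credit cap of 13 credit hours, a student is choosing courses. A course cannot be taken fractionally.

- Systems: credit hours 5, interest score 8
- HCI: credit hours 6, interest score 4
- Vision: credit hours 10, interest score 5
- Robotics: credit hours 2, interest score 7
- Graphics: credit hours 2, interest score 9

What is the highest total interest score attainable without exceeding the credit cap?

24

Allowing fractional choices, the relaxed optimum would be about 26.7, but courses are indivisible.
Systems + Robotics + Graphics: credit hours 5 + 2 + 2 = 9 ≤ 13, interest score 8 + 7 + 9 = 24.
HCI + Robotics + Graphics: credit hours 6 + 2 + 2 = 10 ≤ 13, interest score 4 + 7 + 9 = 20.
Systems + HCI + Graphics: credit hours 5 + 6 + 2 = 13 ≤ 13, interest score 8 + 4 + 9 = 21.
Best is Systems, Robotics, and Graphics with total interest score 24.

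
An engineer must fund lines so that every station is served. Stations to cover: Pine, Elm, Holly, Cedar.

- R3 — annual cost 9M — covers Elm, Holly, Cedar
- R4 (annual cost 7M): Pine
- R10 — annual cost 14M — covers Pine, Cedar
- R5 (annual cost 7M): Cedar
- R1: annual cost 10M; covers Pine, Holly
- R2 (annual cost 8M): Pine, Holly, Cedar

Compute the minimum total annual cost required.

16

The greedy cost-per-new-station heuristic would pick R2 and R3 for 17, but a cheaper cover exists.
Choose R3 and R4: together they cover Pine, Elm, Holly, Cedar — every station.
Total annual cost: 9 + 7 = 16.
No cover costs less than 16.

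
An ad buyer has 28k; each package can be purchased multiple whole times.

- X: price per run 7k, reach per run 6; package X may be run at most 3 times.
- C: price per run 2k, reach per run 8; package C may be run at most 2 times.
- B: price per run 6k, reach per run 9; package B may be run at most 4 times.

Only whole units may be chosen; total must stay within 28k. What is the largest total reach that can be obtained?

This is a bounded integer knapsack.
2×C and 4×B: price 28 ≤ 28, reach 2·8 + 4·9 = 52.
1×C and 4×B: price 26 ≤ 28, reach 1·8 + 4·9 = 44.
Best is 52.

52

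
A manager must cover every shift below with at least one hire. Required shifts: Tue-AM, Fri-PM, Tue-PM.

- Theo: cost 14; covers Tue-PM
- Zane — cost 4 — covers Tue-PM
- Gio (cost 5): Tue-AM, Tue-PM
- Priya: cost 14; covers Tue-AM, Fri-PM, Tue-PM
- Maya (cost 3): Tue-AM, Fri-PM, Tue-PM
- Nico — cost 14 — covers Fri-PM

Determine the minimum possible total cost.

This is an integer covering problem.
Maya alone covers Tue-AM, Fri-PM, Tue-PM — every shift.
Total cost: 3.

3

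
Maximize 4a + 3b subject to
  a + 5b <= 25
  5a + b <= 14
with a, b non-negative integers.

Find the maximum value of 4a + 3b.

The continuous relaxation peaks at (1.88, 4.62) with value 21.38; rounding to a feasible lattice point costs some objective.
(a,b)=(2,4): 1·2+5·4=22≤25, 5·2+1·4=14≤14, objective 20.
(a,b)=(2,3): 1·2+5·3=17≤25, 5·2+1·3=13≤14, objective 17.
(a,b)=(1,4): 1·1+5·4=21≤25, 5·1+1·4=9≤14, objective 16.
(a,b)=(0,5): 1·0+5·5=25≤25, 5·0+1·5=5≤14, objective 15.
Maximum is 20 at (a,b)=(2,4).

20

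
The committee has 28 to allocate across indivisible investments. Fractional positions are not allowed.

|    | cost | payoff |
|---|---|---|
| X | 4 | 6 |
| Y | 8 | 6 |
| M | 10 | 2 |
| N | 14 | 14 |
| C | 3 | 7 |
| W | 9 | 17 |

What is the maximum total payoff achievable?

N + C + W: cost 14 + 3 + 9 = 26 ≤ 28, payoff 14 + 7 + 17 = 38.
X + N + W: cost 4 + 14 + 9 = 27 ≤ 28, payoff 6 + 14 + 17 = 37.
X + Y + C + W: cost 4 + 8 + 3 + 9 = 24 ≤ 28, payoff 6 + 6 + 7 + 17 = 36.
Best is N, C, and W with total payoff 38.

38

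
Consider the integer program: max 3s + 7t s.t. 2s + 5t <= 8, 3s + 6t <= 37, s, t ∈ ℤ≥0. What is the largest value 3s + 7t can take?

(s,t)=(4,0): 2·4+5·0=8≤8, 3·4+6·0=12≤37, objective 12.
(s,t)=(3,0): 2·3+5·0=6≤8, 3·3+6·0=9≤37, objective 9.
Maximum is 12 at (s,t)=(4,0).

12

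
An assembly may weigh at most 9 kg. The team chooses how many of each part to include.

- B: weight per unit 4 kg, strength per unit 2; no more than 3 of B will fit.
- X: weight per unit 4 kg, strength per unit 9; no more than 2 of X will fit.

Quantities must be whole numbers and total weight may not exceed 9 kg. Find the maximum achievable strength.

Take 2×X: weight 8 ≤ 9, strength 2·9 = 18.
X has the best ratio (9/4) and is taken to its limit of 2; remaining capacity is filled optimally with the others.

18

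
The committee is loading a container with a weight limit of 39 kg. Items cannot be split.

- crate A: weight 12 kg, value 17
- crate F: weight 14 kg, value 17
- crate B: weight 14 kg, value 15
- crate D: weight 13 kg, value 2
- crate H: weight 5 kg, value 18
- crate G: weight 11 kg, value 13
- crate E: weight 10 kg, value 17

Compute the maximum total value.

crate A + crate H + crate E: weight 12 + 5 + 10 = 27 ≤ 39, value 17 + 18 + 17 = 52.
crate A + crate H + crate G + crate E: weight 12 + 5 + 11 + 10 = 38 ≤ 39, value 17 + 18 + 13 + 17 = 65.
Best is crate A, crate H, crate G, and crate E with total value 65.

65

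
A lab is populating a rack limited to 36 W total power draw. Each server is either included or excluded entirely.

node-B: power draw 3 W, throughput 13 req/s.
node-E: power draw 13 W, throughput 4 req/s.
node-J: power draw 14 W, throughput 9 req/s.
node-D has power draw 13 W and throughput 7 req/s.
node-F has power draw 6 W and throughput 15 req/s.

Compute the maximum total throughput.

44

node-B + node-E + node-J + node-F: power draw 3 + 13 + 14 + 6 = 36 ≤ 36, throughput 13 + 4 + 9 + 15 = 41.
node-B + node-E + node-D + node-F: power draw 3 + 13 + 13 + 6 = 35 ≤ 36, throughput 13 + 4 + 7 + 15 = 39.
node-B + node-J + node-D + node-F: power draw 3 + 14 + 13 + 6 = 36 ≤ 36, throughput 13 + 9 + 7 + 15 = 44.
Best is node-B, node-J, node-D, and node-F with total throughput 44.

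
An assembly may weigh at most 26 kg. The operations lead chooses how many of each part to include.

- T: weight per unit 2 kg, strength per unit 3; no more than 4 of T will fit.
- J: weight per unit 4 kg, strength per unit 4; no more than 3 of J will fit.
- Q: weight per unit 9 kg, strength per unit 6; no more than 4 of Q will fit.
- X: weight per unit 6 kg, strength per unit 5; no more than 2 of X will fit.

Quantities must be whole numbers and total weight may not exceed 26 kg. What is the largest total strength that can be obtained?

29

T has the best ratio (3/2); taking only T gives at most 4×3 = 12 (stopped by the supply cap of 4).
Mixing does better — 4×T, 3×J, and 1×X: weight 26 ≤ 26, strength 4·3 + 3·4 + 1·5 = 29.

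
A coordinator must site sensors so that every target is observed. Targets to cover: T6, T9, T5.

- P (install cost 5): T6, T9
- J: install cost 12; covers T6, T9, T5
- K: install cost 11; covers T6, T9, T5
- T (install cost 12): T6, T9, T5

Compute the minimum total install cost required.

The greedy cost-per-new-target heuristic would pick P and K for 16, but a cheaper cover exists.
K alone covers T6, T9, T5 — every target.
Total install cost: 11.
No cover costs less than 11.

11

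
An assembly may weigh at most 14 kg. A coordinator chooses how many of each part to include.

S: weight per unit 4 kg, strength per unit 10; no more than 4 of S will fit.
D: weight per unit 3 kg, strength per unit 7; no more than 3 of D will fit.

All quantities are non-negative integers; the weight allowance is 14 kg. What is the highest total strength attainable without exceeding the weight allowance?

34

S has the best ratio (10/4); taking only S gives at most 3×10 = 30 (stopped by the weight limit).
Mixing does better — 2×S and 2×D: weight 14 ≤ 14, strength 2·10 + 2·7 = 34.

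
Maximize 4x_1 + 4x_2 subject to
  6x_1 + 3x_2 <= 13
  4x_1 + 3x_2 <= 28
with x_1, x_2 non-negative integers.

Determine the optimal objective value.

The continuous relaxation peaks at (0, 4.33) with value 17.33; rounding to a feasible lattice point costs some objective.
(x_1,x_2)=(0,4): 6·0+3·4=12≤13, 4·0+3·4=12≤28, objective 16.
(x_1,x_2)=(0,3): 6·0+3·3=9≤13, 4·0+3·3=9≤28, objective 12.
The best lattice point is (0,4), giving 16.

16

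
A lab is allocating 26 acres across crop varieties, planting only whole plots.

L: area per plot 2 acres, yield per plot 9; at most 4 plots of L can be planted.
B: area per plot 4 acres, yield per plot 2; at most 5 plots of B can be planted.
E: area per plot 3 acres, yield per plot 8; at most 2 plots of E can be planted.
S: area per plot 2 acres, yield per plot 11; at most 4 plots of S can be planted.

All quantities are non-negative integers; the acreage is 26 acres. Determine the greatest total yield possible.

S has the best ratio (11/2); taking only S gives at most 4×11 = 44 (stopped by the supply cap of 4).
Mixing does better — 4×L, 1×B, 2×E, and 4×S: area 26 ≤ 26, yield 4·9 + 1·2 + 2·8 + 4·11 = 98.

98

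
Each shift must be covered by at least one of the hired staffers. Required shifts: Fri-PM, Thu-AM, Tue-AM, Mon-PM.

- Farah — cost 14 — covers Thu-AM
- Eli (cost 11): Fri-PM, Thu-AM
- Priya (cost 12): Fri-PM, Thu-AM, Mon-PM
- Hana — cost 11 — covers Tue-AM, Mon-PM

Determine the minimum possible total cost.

22

The greedy cost-per-new-shift heuristic would pick Priya and Hana for 23, but a cheaper cover exists.
Choose Eli and Hana: together they cover Fri-PM, Thu-AM, Tue-AM, Mon-PM — every shift.
Total cost: 11 + 11 = 22.
No cover costs less than 22.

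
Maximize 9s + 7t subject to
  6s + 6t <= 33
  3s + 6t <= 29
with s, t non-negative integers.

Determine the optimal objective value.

The continuous relaxation peaks at (5.5, 0) with value 49.50; rounding to a feasible lattice point costs some objective.
(s,t)=(5,0): 6·5+6·0=30≤33, 3·5+6·0=15≤29, objective 45.
(s,t)=(4,1): 6·4+6·1=30≤33, 3·4+6·1=18≤29, objective 43.
(s,t)=(4,0): 6·4+6·0=24≤33, 3·4+6·0=12≤29, objective 36.
The best lattice point is (5,0), giving 45.

45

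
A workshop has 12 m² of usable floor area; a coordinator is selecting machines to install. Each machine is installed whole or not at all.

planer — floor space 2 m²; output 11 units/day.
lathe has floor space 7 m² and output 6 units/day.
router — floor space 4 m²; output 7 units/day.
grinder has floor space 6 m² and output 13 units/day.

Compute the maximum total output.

Take planer, router, and grinder: floor space 2 + 4 + 6 = 12 ≤ 12, output 11 + 7 + 13 = 31.
No other feasible combination does better.

31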